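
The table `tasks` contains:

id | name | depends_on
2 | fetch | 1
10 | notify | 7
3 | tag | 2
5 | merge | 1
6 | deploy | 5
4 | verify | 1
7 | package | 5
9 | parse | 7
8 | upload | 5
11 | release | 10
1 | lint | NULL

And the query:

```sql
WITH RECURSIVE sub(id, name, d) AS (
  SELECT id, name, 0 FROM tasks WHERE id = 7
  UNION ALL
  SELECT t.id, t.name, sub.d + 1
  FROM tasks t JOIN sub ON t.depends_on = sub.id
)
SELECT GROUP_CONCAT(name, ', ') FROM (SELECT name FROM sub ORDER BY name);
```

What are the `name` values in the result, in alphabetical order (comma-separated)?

notify, package, parse, release

Base: id=7 (package) at d 0.
Iteration 1: rows with depends_on in {7} -> parse (id 9, d 1), notify (id 10, d 1).
Iteration 2: rows with depends_on in {9,10} -> release (id 11, d 2).
Iteration 3: no rows with depends_on in {11}; recursion stops.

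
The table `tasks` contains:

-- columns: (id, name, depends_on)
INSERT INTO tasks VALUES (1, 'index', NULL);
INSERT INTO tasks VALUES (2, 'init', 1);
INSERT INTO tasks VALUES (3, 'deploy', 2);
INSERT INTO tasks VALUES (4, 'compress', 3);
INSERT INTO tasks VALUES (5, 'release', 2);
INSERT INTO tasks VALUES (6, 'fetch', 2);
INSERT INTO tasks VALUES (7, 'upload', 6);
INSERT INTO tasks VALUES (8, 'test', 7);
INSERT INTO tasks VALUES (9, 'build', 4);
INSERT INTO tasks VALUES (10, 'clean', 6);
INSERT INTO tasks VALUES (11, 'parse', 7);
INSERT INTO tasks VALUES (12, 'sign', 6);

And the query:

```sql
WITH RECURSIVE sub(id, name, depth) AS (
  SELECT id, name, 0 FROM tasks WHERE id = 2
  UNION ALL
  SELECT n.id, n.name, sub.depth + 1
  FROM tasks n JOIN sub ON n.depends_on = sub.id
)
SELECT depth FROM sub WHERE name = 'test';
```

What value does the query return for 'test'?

Base: id=2 (init) at depth 0.
Iteration 1: rows with depends_on in {2} -> deploy (id 3, depth 1), release (id 5, depth 1), fetch (id 6, depth 1).
Iteration 2: rows with depends_on in {3,5,6} -> compress (id 4, depth 2), upload (id 7, depth 2), clean (id 10, depth 2), sign (id 12, depth 2).
Iteration 3: rows with depends_on in {4,7,10,12} -> test (id 8, depth 3), build (id 9, depth 3), parse (id 11, depth 3).
Iteration 4: no rows with depends_on in {8,9,11}; recursion stops.

3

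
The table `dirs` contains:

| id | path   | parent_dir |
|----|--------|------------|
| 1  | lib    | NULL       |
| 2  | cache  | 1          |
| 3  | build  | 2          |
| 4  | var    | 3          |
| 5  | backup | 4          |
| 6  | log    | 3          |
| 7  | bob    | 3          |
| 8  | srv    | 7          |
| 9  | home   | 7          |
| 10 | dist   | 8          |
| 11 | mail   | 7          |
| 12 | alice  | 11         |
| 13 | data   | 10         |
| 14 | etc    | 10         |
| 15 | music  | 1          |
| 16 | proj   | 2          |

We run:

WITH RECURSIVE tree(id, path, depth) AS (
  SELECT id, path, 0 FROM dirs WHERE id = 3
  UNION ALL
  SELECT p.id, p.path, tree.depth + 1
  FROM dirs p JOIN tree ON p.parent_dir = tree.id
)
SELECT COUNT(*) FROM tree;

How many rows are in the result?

Base: id=3 (build) at depth 0.
Iteration 1: rows with parent_dir in {3} -> var (id 4, depth 1), log (id 6, depth 1), bob (id 7, depth 1).
Iteration 2: rows with parent_dir in {4,6,7} -> backup (id 5, depth 2), srv (id 8, depth 2), home (id 9, depth 2), mail (id 11, depth 2).
Iteration 3: rows with parent_dir in {5,8,9,11} -> dist (id 10, depth 3), alice (id 12, depth 3).
Iteration 4: rows with parent_dir in {10,12} -> data (id 13, depth 4), etc (id 14, depth 4).
Iteration 5: no rows with parent_dir in {13,14}; recursion stops.
Total rows emitted: 12.

12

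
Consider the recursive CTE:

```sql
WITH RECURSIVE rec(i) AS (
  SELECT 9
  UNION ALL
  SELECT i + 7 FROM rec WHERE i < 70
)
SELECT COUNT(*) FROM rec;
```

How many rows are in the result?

10

Base: i=9.
Iteration 1: 9 < 70 holds -> i = 9 + 7 = 16.
Iteration 2: 16 < 70 holds -> i = 16 + 7 = 23.
Iteration 3: 23 < 70 holds -> i = 23 + 7 = 30.
Iteration 4: 30 < 70 holds -> i = 30 + 7 = 37.
Iteration 5: 37 < 70 holds -> i = 37 + 7 = 44.
Iteration 6: 44 < 70 holds -> i = 44 + 7 = 51.
Iteration 7: 51 < 70 holds -> i = 51 + 7 = 58.
Iteration 8: 58 < 70 holds -> i = 58 + 7 = 65.
Iteration 9: 65 < 70 holds -> i = 65 + 7 = 72.
Iteration 10: 72 < 70 fails; recursion stops.
Total rows emitted: 10.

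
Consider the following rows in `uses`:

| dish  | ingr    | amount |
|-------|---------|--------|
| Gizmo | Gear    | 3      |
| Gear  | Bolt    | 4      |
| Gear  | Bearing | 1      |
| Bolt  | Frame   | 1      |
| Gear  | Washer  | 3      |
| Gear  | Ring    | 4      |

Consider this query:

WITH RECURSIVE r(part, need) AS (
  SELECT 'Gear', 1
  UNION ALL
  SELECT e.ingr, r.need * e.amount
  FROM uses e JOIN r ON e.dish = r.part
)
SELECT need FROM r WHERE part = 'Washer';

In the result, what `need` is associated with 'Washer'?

Base: (Gear, need=1).
Iteration 1: components of {Gear} -> Bearing = 1*1 = 1, Bolt = 1*4 = 4, Ring = 1*4 = 4, Washer = 1*3 = 3.
Iteration 2: components of {Bearing,Bolt,Ring,Washer} -> Frame = 4*1 = 4.
Iteration 3: no further components; recursion stops.

3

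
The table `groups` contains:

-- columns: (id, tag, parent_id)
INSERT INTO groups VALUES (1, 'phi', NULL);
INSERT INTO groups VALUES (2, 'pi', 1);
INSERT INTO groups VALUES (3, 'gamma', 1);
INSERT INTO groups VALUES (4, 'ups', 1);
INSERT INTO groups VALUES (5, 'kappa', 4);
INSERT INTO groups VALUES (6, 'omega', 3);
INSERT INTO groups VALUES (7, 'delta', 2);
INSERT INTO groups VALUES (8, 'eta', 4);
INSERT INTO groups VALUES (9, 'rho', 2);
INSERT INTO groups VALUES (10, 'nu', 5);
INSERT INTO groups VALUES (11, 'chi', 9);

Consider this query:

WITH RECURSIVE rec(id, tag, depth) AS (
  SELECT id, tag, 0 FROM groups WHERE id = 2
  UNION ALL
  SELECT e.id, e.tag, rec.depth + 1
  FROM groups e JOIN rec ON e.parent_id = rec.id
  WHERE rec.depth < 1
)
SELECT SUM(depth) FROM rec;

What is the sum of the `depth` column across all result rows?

Base: id=2 (pi) at depth 0.
Iteration 1: rows with parent_id in {2} -> delta (id 7, depth 1), rho (id 9, depth 1).
Iteration 2: depth < 1 fails for all current rows; recursion stops.
SUM(depth) = 0 + 1 + 1 = 2.

2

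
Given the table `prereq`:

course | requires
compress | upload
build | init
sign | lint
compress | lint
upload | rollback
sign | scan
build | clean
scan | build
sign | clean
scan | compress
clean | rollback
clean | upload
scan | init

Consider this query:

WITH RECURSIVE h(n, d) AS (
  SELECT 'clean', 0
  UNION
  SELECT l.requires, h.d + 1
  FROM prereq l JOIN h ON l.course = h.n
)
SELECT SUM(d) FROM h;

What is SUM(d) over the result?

4

Base: (clean, d=0).
Iteration 1: edges from {clean} -> (rollback, d=1), (upload, d=1).
Iteration 2: edges from {rollback,upload} -> (rollback, d=2).
Iteration 3: no outgoing edges from {rollback}; recursion stops.
SUM(d) = 0 + 1 + 1 + 2 = 4.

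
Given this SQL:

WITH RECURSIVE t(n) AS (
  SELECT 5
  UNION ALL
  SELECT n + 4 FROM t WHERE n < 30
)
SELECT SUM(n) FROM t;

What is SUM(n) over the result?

152

Base: n=5.
Iteration 1: 5 < 30 holds -> n = 5 + 4 = 9.
Iteration 2: 9 < 30 holds -> n = 9 + 4 = 13.
Iteration 3: 13 < 30 holds -> n = 13 + 4 = 17.
Iteration 4: 17 < 30 holds -> n = 17 + 4 = 21.
Iteration 5: 21 < 30 holds -> n = 21 + 4 = 25.
Iteration 6: 25 < 30 holds -> n = 25 + 4 = 29.
Iteration 7: 29 < 30 holds -> n = 29 + 4 = 33.
Iteration 8: 33 < 30 fails; recursion stops.
SUM(n) = 5 + 9 + 13 + 17 + 21 + 25 + 29 + 33 = 152.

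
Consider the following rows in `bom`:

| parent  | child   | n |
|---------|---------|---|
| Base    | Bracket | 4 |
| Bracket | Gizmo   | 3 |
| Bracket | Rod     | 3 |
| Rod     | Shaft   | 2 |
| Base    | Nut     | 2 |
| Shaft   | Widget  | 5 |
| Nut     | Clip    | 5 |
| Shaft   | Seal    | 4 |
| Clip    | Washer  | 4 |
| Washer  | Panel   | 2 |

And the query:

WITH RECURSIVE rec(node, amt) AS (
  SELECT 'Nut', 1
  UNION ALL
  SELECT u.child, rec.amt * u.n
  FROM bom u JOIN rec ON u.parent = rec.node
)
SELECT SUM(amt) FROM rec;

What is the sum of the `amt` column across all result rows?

66

Base: (Nut, amt=1).
Iteration 1: components of {Nut} -> Clip = 1*5 = 5.
Iteration 2: components of {Clip} -> Washer = 5*4 = 20.
Iteration 3: components of {Washer} -> Panel = 20*2 = 40.
Iteration 4: no further components; recursion stops.
SUM(amt) = 1 + 5 + 20 + 40 = 66.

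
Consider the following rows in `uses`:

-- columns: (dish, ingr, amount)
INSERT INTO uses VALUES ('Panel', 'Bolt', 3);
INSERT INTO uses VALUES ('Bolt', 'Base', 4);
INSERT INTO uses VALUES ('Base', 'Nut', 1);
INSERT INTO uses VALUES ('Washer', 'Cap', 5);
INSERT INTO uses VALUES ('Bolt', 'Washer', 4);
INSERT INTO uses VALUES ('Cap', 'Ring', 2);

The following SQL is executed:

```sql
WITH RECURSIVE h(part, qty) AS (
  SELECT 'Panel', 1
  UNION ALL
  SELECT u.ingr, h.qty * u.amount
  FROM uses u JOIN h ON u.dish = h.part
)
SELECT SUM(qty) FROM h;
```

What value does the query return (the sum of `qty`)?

Base: (Panel, qty=1).
Iteration 1: components of {Panel} -> Bolt = 1*3 = 3.
Iteration 2: components of {Bolt} -> Base = 3*4 = 12, Washer = 3*4 = 12.
Iteration 3: components of {Base,Washer} -> Cap = 12*5 = 60, Nut = 12*1 = 12.
Iteration 4: components of {Cap,Nut} -> Ring = 60*2 = 120.
Iteration 5: no further components; recursion stops.
SUM(qty) = 1 + 3 + 12 + 12 + 60 + 12 + 120 = 220.

220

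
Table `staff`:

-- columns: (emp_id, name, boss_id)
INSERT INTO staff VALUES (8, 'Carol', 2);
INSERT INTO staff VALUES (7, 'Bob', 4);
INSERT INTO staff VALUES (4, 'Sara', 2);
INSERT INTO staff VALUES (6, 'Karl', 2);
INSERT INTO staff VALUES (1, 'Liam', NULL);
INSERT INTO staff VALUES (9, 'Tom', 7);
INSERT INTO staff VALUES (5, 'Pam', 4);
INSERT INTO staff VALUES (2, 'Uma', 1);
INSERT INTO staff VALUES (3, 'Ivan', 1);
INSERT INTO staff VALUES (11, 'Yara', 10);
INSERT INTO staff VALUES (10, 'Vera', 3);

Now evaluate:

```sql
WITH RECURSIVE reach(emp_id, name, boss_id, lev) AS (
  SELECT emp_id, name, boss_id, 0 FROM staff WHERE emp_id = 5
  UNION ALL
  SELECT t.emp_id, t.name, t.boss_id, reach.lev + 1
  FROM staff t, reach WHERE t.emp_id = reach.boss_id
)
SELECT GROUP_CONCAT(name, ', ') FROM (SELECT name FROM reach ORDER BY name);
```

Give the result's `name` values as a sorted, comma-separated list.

Liam, Pam, Sara, Uma

Base: emp_id=5 (Pam), boss_id=4, lev 0.
Iteration 1: join on emp_id=4 -> Sara (id 4, boss_id=2, lev 1).
Iteration 2: join on emp_id=2 -> Uma (id 2, boss_id=1, lev 2).
Iteration 3: join on emp_id=1 -> Liam (id 1, boss_id=NULL, lev 3).
Iteration 4: boss_id is NULL; no match; recursion stops.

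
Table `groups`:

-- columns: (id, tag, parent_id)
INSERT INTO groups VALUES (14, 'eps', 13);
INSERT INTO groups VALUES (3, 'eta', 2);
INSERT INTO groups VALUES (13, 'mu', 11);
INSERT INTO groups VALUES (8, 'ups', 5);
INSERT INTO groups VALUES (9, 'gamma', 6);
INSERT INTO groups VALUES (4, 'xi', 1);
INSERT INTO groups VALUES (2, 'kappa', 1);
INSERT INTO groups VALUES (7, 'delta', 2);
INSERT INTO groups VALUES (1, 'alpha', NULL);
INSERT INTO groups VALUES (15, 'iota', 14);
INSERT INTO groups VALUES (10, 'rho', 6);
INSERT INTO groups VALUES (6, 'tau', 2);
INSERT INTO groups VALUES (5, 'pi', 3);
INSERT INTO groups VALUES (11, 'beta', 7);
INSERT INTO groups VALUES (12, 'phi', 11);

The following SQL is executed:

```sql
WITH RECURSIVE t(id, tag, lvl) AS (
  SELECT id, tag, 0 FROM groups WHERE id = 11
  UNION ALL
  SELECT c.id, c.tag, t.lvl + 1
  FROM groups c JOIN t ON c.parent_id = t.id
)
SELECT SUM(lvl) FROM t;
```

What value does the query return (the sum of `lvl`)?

7

Base: id=11 (beta) at lvl 0.
Iteration 1: rows with parent_id in {11} -> phi (id 12, lvl 1), mu (id 13, lvl 1).
Iteration 2: rows with parent_id in {12,13} -> eps (id 14, lvl 2).
Iteration 3: rows with parent_id in {14} -> iota (id 15, lvl 3).
Iteration 4: no rows with parent_id in {15}; recursion stops.
SUM(lvl) = 0 + 1 + 1 + 2 + 3 = 7.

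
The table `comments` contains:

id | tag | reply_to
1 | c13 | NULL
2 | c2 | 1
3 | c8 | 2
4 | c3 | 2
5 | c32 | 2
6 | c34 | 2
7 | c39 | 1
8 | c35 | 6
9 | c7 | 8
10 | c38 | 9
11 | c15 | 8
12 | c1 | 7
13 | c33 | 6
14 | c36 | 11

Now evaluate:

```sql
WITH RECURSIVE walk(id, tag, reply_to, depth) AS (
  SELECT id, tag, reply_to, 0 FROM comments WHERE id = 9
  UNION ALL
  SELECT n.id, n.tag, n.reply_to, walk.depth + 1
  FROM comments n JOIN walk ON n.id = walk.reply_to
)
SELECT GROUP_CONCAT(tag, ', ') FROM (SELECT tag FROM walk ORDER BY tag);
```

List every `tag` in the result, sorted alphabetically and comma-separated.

Base: id=9 (c7), reply_to=8, depth 0.
Iteration 1: join on id=8 -> c35 (id 8, reply_to=6, depth 1).
Iteration 2: join on id=6 -> c34 (id 6, reply_to=2, depth 2).
Iteration 3: join on id=2 -> c2 (id 2, reply_to=1, depth 3).
Iteration 4: join on id=1 -> c13 (id 1, reply_to=NULL, depth 4).
Iteration 5: reply_to is NULL; no match; recursion stops.

c13, c2, c34, c35, c7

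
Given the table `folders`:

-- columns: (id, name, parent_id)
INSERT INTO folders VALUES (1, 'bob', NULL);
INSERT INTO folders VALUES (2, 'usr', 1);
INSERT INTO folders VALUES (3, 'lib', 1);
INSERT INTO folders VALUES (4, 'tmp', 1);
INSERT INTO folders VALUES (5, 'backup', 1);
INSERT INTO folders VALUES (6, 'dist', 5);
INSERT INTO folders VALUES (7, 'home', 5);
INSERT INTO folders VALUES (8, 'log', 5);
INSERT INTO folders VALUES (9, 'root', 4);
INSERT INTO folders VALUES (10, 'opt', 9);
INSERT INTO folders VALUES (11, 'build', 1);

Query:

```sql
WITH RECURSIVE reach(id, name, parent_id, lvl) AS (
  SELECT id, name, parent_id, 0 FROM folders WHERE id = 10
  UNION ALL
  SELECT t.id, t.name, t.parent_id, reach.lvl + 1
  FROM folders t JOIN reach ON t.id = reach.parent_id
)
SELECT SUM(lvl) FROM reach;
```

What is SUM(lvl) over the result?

Base: id=10 (opt), parent_id=9, lvl 0.
Iteration 1: join on id=9 -> root (id 9, parent_id=4, lvl 1).
Iteration 2: join on id=4 -> tmp (id 4, parent_id=1, lvl 2).
Iteration 3: join on id=1 -> bob (id 1, parent_id=NULL, lvl 3).
Iteration 4: parent_id is NULL; no match; recursion stops.
SUM(lvl) = 0 + 1 + 2 + 3 = 6.

6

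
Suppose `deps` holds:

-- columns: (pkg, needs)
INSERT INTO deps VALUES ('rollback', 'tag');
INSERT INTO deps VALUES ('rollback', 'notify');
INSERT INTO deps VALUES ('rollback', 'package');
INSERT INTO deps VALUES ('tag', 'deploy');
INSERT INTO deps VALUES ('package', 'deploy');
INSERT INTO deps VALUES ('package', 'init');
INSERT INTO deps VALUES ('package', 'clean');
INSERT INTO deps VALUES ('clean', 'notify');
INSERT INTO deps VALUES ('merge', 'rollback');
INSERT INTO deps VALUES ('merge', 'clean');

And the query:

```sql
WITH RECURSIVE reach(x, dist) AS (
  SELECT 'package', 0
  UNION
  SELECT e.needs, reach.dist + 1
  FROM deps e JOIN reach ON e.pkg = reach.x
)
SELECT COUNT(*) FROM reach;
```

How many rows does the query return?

5

Base: (package, dist=0).
Iteration 1: edges from {package} -> (clean, dist=1), (deploy, dist=1), (init, dist=1).
Iteration 2: edges from {clean,deploy,init} -> (notify, dist=2).
Iteration 3: no outgoing edges from {notify}; recursion stops.
Total rows emitted: 5.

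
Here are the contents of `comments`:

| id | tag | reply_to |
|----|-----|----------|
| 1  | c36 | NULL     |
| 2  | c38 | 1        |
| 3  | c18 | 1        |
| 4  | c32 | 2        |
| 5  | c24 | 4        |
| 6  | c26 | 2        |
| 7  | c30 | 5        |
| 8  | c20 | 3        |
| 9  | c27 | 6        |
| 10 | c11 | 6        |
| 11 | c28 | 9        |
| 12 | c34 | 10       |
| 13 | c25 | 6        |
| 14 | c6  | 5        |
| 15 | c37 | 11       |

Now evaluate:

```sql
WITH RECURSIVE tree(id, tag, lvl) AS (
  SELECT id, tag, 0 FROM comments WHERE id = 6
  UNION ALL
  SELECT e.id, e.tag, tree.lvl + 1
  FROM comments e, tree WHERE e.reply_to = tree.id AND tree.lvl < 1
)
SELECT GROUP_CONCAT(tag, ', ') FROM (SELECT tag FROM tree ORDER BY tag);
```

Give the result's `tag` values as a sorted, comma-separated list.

c11, c25, c26, c27

Base: id=6 (c26) at lvl 0.
Iteration 1: rows with reply_to in {6} -> c27 (id 9, lvl 1), c11 (id 10, lvl 1), c25 (id 13, lvl 1).
Iteration 2: lvl < 1 fails for all current rows; recursion stops.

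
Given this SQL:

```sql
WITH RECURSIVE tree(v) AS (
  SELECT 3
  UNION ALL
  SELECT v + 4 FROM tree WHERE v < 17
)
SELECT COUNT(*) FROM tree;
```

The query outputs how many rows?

Base: v=3.
Iteration 1: 3 < 17 holds -> v = 3 + 4 = 7.
Iteration 2: 7 < 17 holds -> v = 7 + 4 = 11.
Iteration 3: 11 < 17 holds -> v = 11 + 4 = 15.
Iteration 4: 15 < 17 holds -> v = 15 + 4 = 19.
Iteration 5: 19 < 17 fails; recursion stops.
Total rows emitted: 5.

5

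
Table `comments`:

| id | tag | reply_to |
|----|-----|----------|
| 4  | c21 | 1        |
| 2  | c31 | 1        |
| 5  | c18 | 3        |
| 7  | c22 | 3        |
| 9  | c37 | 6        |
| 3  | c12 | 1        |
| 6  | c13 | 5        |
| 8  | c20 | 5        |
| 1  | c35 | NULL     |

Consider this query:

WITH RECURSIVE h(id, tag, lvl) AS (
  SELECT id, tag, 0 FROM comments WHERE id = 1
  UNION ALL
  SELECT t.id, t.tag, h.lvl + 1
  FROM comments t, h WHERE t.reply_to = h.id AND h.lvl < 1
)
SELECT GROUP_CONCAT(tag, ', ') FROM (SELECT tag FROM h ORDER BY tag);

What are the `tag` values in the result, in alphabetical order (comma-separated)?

Base: id=1 (c35) at lvl 0.
Iteration 1: rows with reply_to in {1} -> c31 (id 2, lvl 1), c12 (id 3, lvl 1), c21 (id 4, lvl 1).
Iteration 2: lvl < 1 fails for all current rows; recursion stops.

c12, c21, c31, c35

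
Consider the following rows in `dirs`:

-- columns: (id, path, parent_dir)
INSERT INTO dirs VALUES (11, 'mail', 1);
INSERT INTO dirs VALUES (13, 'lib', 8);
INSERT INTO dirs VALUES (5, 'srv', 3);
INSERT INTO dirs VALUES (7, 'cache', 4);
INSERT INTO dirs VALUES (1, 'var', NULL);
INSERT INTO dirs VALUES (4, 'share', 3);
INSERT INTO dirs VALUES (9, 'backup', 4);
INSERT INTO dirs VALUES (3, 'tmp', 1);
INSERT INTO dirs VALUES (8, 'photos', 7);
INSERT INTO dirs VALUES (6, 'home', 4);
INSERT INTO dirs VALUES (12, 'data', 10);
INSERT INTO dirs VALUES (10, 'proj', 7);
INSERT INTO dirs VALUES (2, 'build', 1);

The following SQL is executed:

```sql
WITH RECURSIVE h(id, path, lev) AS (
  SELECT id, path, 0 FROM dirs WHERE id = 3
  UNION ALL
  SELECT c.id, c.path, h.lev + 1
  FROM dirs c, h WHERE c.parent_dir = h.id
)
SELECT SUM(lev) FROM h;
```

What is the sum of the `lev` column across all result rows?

Base: id=3 (tmp) at lev 0.
Iteration 1: rows with parent_dir in {3} -> share (id 4, lev 1), srv (id 5, lev 1).
Iteration 2: rows with parent_dir in {4,5} -> home (id 6, lev 2), cache (id 7, lev 2), backup (id 9, lev 2).
Iteration 3: rows with parent_dir in {6,7,9} -> photos (id 8, lev 3), proj (id 10, lev 3).
Iteration 4: rows with parent_dir in {8,10} -> data (id 12, lev 4), lib (id 13, lev 4).
Iteration 5: no rows with parent_dir in {12,13}; recursion stops.
SUM(lev) = 0 + 1 + 1 + 2 + 2 + 2 + 3 + 3 + 4 + 4 = 22.

22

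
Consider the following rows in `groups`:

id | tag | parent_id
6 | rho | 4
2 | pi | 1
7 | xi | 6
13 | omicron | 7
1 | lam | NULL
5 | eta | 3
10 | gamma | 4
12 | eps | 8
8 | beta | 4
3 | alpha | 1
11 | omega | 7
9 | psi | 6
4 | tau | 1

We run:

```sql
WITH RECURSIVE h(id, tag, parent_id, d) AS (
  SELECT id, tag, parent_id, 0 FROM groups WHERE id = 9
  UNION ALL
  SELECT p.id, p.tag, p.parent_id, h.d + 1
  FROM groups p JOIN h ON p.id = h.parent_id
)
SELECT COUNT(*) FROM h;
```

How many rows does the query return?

4

Base: id=9 (psi), parent_id=6, d 0.
Iteration 1: join on id=6 -> rho (id 6, parent_id=4, d 1).
Iteration 2: join on id=4 -> tau (id 4, parent_id=1, d 2).
Iteration 3: join on id=1 -> lam (id 1, parent_id=NULL, d 3).
Iteration 4: parent_id is NULL; no match; recursion stops.
Total rows emitted: 4.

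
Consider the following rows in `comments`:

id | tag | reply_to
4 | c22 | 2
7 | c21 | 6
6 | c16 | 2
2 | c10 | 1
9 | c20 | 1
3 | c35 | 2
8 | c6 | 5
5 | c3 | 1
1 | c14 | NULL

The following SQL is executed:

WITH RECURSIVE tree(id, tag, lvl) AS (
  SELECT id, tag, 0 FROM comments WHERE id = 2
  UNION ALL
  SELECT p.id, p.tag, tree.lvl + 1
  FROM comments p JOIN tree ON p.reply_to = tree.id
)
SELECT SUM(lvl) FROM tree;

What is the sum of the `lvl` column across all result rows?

5

Base: id=2 (c10) at lvl 0.
Iteration 1: rows with reply_to in {2} -> c35 (id 3, lvl 1), c22 (id 4, lvl 1), c16 (id 6, lvl 1).
Iteration 2: rows with reply_to in {3,4,6} -> c21 (id 7, lvl 2).
Iteration 3: no rows with reply_to in {7}; recursion stops.
SUM(lvl) = 0 + 1 + 1 + 1 + 2 = 5.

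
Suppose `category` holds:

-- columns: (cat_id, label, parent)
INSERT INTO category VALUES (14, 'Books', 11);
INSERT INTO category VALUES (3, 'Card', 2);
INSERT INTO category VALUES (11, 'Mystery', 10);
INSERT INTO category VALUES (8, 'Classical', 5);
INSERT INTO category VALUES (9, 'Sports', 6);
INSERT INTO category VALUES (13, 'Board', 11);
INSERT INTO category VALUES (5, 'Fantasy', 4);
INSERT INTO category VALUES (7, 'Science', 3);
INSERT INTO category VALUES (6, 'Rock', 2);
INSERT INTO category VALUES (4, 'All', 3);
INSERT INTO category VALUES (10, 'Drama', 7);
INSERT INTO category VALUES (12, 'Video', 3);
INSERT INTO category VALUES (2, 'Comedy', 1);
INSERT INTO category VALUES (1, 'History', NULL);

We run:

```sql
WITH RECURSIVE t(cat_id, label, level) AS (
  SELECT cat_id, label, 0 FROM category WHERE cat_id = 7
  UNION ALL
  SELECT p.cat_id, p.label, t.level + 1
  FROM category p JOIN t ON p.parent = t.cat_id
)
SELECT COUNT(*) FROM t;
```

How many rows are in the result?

5

Base: cat_id=7 (Science) at level 0.
Iteration 1: rows with parent in {7} -> Drama (id 10, level 1).
Iteration 2: rows with parent in {10} -> Mystery (id 11, level 2).
Iteration 3: rows with parent in {11} -> Board (id 13, level 3), Books (id 14, level 3).
Iteration 4: no rows with parent in {13,14}; recursion stops.
Total rows emitted: 5.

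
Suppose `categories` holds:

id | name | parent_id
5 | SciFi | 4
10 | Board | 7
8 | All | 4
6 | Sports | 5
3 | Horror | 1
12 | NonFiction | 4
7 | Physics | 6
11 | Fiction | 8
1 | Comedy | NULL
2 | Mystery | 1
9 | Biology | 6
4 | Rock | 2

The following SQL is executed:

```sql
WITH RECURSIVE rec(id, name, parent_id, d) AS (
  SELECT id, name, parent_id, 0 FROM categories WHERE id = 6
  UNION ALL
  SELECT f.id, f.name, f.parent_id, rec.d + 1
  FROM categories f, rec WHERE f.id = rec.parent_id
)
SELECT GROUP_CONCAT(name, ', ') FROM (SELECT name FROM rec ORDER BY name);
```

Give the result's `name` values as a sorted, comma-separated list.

Base: id=6 (Sports), parent_id=5, d 0.
Iteration 1: join on id=5 -> SciFi (id 5, parent_id=4, d 1).
Iteration 2: join on id=4 -> Rock (id 4, parent_id=2, d 2).
Iteration 3: join on id=2 -> Mystery (id 2, parent_id=1, d 3).
Iteration 4: join on id=1 -> Comedy (id 1, parent_id=NULL, d 4).
Iteration 5: parent_id is NULL; no match; recursion stops.

Comedy, Mystery, Rock, SciFi, Sports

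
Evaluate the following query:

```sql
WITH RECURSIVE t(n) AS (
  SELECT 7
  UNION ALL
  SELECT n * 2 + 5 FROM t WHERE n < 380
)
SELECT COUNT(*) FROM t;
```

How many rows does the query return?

Base: n=7.
Iteration 1: 7 < 380 holds -> n = 7 * 2 + 5 = 19.
Iteration 2: 19 < 380 holds -> n = 19 * 2 + 5 = 43.
Iteration 3: 43 < 380 holds -> n = 43 * 2 + 5 = 91.
Iteration 4: 91 < 380 holds -> n = 91 * 2 + 5 = 187.
Iteration 5: 187 < 380 holds -> n = 187 * 2 + 5 = 379.
Iteration 6: 379 < 380 holds -> n = 379 * 2 + 5 = 763.
Iteration 7: 763 < 380 fails; recursion stops.
Total rows emitted: 7.

7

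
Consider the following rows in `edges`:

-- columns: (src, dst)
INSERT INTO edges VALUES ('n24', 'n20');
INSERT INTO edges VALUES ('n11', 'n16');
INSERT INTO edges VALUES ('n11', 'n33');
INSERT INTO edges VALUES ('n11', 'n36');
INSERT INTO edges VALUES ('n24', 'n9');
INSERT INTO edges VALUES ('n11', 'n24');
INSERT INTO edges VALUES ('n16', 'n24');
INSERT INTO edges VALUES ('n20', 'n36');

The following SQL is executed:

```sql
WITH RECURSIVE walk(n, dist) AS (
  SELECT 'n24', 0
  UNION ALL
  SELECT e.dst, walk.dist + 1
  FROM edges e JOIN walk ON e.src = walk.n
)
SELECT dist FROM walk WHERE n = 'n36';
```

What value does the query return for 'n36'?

Base: (n24, dist=0).
Iteration 1: edges from {n24} -> (n20, dist=1), (n9, dist=1).
Iteration 2: edges from {n20,n9} -> (n36, dist=2).
Iteration 3: no outgoing edges from {n36}; recursion stops.

2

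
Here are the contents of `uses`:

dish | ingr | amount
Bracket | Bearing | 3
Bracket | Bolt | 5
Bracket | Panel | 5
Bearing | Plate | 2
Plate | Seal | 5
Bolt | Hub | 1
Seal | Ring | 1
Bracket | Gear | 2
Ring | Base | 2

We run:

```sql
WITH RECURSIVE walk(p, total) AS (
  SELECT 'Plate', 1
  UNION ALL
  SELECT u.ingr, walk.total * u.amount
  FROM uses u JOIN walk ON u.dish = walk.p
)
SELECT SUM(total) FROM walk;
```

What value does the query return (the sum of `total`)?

Base: (Plate, total=1).
Iteration 1: components of {Plate} -> Seal = 1*5 = 5.
Iteration 2: components of {Seal} -> Ring = 5*1 = 5.
Iteration 3: components of {Ring} -> Base = 5*2 = 10.
Iteration 4: no further components; recursion stops.
SUM(total) = 1 + 5 + 5 + 10 = 21.

21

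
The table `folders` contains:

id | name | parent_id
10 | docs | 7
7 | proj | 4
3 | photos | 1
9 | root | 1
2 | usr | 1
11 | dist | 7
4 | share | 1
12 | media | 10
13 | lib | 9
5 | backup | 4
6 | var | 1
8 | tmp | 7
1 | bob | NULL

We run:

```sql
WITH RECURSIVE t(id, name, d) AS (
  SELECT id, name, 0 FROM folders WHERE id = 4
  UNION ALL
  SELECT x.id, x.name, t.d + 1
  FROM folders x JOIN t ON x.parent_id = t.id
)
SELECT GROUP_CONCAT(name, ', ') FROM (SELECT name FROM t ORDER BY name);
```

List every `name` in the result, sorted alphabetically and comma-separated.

backup, dist, docs, media, proj, share, tmp

Base: id=4 (share) at d 0.
Iteration 1: rows with parent_id in {4} -> backup (id 5, d 1), proj (id 7, d 1).
Iteration 2: rows with parent_id in {5,7} -> tmp (id 8, d 2), docs (id 10, d 2), dist (id 11, d 2).
Iteration 3: rows with parent_id in {8,10,11} -> media (id 12, d 3).
Iteration 4: no rows with parent_id in {12}; recursion stops.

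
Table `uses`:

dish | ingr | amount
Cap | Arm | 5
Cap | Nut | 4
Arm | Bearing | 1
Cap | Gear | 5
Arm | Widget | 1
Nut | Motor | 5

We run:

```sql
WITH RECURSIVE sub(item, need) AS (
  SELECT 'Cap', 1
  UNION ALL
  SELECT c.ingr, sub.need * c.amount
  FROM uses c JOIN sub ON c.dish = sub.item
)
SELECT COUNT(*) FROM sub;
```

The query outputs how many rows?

Base: (Cap, need=1).
Iteration 1: components of {Cap} -> Arm = 1*5 = 5, Gear = 1*5 = 5, Nut = 1*4 = 4.
Iteration 2: components of {Arm,Gear,Nut} -> Bearing = 5*1 = 5, Motor = 4*5 = 20, Widget = 5*1 = 5.
Iteration 3: no further components; recursion stops.
Total rows emitted: 7.

7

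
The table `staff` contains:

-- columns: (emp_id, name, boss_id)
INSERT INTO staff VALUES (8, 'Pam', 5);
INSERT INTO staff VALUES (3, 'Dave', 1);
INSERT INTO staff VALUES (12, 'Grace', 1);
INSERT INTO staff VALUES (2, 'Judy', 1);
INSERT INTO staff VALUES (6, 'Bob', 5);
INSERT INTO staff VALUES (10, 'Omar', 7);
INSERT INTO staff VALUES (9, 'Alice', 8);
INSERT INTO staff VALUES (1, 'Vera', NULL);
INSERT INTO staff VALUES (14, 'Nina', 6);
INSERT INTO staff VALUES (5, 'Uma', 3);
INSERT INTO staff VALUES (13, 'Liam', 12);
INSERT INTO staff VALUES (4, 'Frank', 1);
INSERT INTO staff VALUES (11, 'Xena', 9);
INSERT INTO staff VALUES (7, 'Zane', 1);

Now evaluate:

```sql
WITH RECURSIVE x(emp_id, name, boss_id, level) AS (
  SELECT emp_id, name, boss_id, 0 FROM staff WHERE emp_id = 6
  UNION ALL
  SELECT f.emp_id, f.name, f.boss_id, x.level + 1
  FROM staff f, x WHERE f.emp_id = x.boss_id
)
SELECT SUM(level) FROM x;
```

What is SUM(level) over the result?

Base: emp_id=6 (Bob), boss_id=5, level 0.
Iteration 1: join on emp_id=5 -> Uma (id 5, boss_id=3, level 1).
Iteration 2: join on emp_id=3 -> Dave (id 3, boss_id=1, level 2).
Iteration 3: join on emp_id=1 -> Vera (id 1, boss_id=NULL, level 3).
Iteration 4: boss_id is NULL; no match; recursion stops.
SUM(level) = 0 + 1 + 2 + 3 = 6.

6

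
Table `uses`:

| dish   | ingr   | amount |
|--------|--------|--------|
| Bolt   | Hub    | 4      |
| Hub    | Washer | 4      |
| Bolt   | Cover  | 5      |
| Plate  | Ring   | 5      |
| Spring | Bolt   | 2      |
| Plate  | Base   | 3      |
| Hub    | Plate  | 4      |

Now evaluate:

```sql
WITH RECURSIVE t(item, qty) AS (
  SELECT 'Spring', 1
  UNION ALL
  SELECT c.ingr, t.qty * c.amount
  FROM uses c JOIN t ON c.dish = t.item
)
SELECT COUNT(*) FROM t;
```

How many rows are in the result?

Base: (Spring, qty=1).
Iteration 1: components of {Spring} -> Bolt = 1*2 = 2.
Iteration 2: components of {Bolt} -> Cover = 2*5 = 10, Hub = 2*4 = 8.
Iteration 3: components of {Cover,Hub} -> Plate = 8*4 = 32, Washer = 8*4 = 32.
Iteration 4: components of {Plate,Washer} -> Base = 32*3 = 96, Ring = 32*5 = 160.
Iteration 5: no further components; recursion stops.
Total rows emitted: 8.

8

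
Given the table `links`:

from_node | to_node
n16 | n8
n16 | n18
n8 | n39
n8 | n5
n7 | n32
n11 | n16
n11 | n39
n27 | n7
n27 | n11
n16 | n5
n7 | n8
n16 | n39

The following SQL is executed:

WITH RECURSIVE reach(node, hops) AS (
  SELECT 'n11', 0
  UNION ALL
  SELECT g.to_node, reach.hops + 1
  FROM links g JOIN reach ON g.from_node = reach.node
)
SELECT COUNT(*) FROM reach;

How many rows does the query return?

9

Base: (n11, hops=0).
Iteration 1: edges from {n11} -> (n16, hops=1), (n39, hops=1).
Iteration 2: edges from {n16,n39} -> (n18, hops=2), (n39, hops=2), (n5, hops=2), (n8, hops=2).
Iteration 3: edges from {n18,n39,n5,n8} -> (n39, hops=3), (n5, hops=3).
Iteration 4: no outgoing edges from {n39,n5}; recursion stops.
Total rows emitted: 9.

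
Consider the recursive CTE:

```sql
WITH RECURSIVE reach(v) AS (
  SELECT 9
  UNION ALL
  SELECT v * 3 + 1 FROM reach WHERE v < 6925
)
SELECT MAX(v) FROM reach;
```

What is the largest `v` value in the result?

Base: v=9.
Iteration 1: 9 < 6925 holds -> v = 9 * 3 + 1 = 28.
Iteration 2: 28 < 6925 holds -> v = 28 * 3 + 1 = 85.
Iteration 3: 85 < 6925 holds -> v = 85 * 3 + 1 = 256.
Iteration 4: 256 < 6925 holds -> v = 256 * 3 + 1 = 769.
Iteration 5: 769 < 6925 holds -> v = 769 * 3 + 1 = 2308.
Iteration 6: 2308 < 6925 holds -> v = 2308 * 3 + 1 = 6925.
Iteration 7: 6925 < 6925 fails; recursion stops.
v values: 9, 28, 85, 256, 769, 2308, 6925; the maximum is 6925.

6925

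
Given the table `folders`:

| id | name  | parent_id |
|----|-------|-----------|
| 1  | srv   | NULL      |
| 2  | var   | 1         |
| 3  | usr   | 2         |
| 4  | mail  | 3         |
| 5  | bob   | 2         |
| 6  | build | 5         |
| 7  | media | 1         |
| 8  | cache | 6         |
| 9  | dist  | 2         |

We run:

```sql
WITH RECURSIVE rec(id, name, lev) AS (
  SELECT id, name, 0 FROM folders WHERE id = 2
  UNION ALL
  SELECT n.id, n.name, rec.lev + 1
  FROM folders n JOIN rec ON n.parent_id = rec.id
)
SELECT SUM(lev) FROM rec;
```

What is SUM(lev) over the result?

Base: id=2 (var) at lev 0.
Iteration 1: rows with parent_id in {2} -> usr (id 3, lev 1), bob (id 5, lev 1), dist (id 9, lev 1).
Iteration 2: rows with parent_id in {3,5,9} -> mail (id 4, lev 2), build (id 6, lev 2).
Iteration 3: rows with parent_id in {4,6} -> cache (id 8, lev 3).
Iteration 4: no rows with parent_id in {8}; recursion stops.
SUM(lev) = 0 + 1 + 1 + 1 + 2 + 2 + 3 = 10.

10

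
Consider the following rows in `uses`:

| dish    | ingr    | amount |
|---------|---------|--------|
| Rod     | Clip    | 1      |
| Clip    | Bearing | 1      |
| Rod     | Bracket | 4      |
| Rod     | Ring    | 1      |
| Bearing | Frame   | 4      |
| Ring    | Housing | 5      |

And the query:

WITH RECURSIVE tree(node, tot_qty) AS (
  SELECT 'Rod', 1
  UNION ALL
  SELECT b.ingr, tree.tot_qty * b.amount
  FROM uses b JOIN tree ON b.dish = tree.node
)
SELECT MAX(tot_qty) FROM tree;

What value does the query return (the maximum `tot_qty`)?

Base: (Rod, tot_qty=1).
Iteration 1: components of {Rod} -> Bracket = 1*4 = 4, Clip = 1*1 = 1, Ring = 1*1 = 1.
Iteration 2: components of {Bracket,Clip,Ring} -> Bearing = 1*1 = 1, Housing = 1*5 = 5.
Iteration 3: components of {Bearing,Housing} -> Frame = 1*4 = 4.
Iteration 4: no further components; recursion stops.
tot_qty values: 1, 1, 4, 1, 1, 5, 4; the maximum is 5.

5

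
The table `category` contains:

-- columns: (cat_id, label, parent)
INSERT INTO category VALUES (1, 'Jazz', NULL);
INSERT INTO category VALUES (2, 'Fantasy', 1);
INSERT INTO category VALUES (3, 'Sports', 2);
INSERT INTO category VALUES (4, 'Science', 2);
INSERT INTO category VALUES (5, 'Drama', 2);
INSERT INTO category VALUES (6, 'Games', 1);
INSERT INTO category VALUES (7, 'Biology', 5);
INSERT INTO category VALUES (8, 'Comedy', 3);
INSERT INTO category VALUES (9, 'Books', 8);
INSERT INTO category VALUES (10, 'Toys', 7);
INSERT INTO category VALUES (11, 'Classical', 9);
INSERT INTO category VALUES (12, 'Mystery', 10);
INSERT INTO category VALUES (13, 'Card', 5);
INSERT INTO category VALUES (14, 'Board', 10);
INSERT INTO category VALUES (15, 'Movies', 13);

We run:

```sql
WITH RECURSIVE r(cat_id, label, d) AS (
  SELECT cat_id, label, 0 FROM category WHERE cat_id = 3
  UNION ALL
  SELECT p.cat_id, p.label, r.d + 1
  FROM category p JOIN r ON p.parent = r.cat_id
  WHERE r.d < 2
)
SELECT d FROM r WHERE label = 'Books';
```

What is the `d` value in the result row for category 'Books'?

Base: cat_id=3 (Sports) at d 0.
Iteration 1: rows with parent in {3} -> Comedy (id 8, d 1).
Iteration 2: rows with parent in {8} -> Books (id 9, d 2).
Iteration 3: d < 2 fails for all current rows; recursion stops.

2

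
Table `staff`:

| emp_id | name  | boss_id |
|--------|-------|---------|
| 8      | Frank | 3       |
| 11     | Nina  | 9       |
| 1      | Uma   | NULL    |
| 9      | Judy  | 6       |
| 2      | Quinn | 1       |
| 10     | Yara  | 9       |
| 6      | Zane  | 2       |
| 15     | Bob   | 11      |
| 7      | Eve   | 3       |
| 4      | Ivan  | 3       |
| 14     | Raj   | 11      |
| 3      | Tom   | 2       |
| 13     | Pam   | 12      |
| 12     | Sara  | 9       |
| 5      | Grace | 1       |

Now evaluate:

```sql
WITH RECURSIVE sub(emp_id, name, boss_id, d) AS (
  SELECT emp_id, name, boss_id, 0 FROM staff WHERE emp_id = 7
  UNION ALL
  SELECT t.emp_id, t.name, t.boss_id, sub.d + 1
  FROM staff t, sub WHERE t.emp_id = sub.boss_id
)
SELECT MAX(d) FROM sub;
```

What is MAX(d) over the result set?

Base: emp_id=7 (Eve), boss_id=3, d 0.
Iteration 1: join on emp_id=3 -> Tom (id 3, boss_id=2, d 1).
Iteration 2: join on emp_id=2 -> Quinn (id 2, boss_id=1, d 2).
Iteration 3: join on emp_id=1 -> Uma (id 1, boss_id=NULL, d 3).
Iteration 4: boss_id is NULL; no match; recursion stops.
d values: 0, 1, 2, 3; the maximum is 3.

3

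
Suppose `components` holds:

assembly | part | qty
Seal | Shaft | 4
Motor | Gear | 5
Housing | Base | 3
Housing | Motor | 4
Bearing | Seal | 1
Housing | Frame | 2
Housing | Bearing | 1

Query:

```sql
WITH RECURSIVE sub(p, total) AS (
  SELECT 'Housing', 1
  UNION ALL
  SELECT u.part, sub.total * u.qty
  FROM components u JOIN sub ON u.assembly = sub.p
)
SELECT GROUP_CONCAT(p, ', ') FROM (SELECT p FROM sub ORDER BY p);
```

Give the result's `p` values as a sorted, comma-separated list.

Base: (Housing, total=1).
Iteration 1: components of {Housing} -> Base = 1*3 = 3, Bearing = 1*1 = 1, Frame = 1*2 = 2, Motor = 1*4 = 4.
Iteration 2: components of {Base,Bearing,Frame,Motor} -> Gear = 4*5 = 20, Seal = 1*1 = 1.
Iteration 3: components of {Gear,Seal} -> Shaft = 1*4 = 4.
Iteration 4: no further components; recursion stops.

Base, Bearing, Frame, Gear, Housing, Motor, Seal, Shaft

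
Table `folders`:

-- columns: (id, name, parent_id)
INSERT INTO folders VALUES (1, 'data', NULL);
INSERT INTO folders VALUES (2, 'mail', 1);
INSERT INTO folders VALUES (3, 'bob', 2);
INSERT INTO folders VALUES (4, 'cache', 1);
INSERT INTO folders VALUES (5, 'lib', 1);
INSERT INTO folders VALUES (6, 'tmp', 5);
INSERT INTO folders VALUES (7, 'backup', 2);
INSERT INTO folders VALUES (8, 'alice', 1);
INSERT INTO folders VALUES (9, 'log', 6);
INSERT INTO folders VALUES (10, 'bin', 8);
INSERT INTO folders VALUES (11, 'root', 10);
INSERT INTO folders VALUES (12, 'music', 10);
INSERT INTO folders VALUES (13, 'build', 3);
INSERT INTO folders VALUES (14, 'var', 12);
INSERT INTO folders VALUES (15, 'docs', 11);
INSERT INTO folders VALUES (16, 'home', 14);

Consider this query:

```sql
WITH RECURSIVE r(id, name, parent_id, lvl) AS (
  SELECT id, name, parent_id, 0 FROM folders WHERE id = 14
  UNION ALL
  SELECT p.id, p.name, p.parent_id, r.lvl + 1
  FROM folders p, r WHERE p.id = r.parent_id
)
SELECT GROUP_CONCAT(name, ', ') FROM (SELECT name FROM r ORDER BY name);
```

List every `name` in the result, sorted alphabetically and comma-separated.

Base: id=14 (var), parent_id=12, lvl 0.
Iteration 1: join on id=12 -> music (id 12, parent_id=10, lvl 1).
Iteration 2: join on id=10 -> bin (id 10, parent_id=8, lvl 2).
Iteration 3: join on id=8 -> alice (id 8, parent_id=1, lvl 3).
Iteration 4: join on id=1 -> data (id 1, parent_id=NULL, lvl 4).
Iteration 5: parent_id is NULL; no match; recursion stops.

alice, bin, data, music, var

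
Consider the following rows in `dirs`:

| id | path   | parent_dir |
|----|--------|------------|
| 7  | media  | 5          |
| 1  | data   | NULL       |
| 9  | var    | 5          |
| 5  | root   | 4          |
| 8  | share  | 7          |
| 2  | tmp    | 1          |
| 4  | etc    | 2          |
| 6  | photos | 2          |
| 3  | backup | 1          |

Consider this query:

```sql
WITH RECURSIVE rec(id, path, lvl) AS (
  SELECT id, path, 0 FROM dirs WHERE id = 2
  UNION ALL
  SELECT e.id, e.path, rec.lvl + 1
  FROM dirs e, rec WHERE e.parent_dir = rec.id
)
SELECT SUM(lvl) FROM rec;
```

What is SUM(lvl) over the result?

Base: id=2 (tmp) at lvl 0.
Iteration 1: rows with parent_dir in {2} -> etc (id 4, lvl 1), photos (id 6, lvl 1).
Iteration 2: rows with parent_dir in {4,6} -> root (id 5, lvl 2).
Iteration 3: rows with parent_dir in {5} -> media (id 7, lvl 3), var (id 9, lvl 3).
Iteration 4: rows with parent_dir in {7,9} -> share (id 8, lvl 4).
Iteration 5: no rows with parent_dir in {8}; recursion stops.
SUM(lvl) = 0 + 1 + 1 + 2 + 3 + 3 + 4 = 14.

14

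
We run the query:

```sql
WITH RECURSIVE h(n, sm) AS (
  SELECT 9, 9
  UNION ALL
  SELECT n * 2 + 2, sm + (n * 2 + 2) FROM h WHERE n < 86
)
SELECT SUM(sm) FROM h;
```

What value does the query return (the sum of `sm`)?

Base: n=9, sm=9.
Iteration 1: 9 < 86 holds -> n = 9 * 2 + 2 = 20, sm = 9 + 20 = 29.
Iteration 2: 20 < 86 holds -> n = 20 * 2 + 2 = 42, sm = 29 + 42 = 71.
Iteration 3: 42 < 86 holds -> n = 42 * 2 + 2 = 86, sm = 71 + 86 = 157.
Iteration 4: 86 < 86 fails; recursion stops.
SUM(sm) = 9 + 29 + 71 + 157 = 266.

266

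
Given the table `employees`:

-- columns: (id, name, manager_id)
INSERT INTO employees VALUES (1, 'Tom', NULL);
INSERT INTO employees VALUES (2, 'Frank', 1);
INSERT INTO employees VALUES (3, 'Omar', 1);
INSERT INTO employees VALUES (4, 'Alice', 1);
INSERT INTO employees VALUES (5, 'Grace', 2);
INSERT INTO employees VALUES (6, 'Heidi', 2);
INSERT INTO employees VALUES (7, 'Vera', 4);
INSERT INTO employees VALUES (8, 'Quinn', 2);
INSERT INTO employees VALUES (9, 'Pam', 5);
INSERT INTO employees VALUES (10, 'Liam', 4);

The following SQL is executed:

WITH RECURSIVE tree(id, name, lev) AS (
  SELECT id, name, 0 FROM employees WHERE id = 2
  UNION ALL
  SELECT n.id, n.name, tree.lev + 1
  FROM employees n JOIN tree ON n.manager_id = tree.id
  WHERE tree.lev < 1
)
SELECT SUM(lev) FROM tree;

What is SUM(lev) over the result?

3

Base: id=2 (Frank) at lev 0.
Iteration 1: rows with manager_id in {2} -> Grace (id 5, lev 1), Heidi (id 6, lev 1), Quinn (id 8, lev 1).
Iteration 2: lev < 1 fails for all current rows; recursion stops.
SUM(lev) = 0 + 1 + 1 + 1 = 3.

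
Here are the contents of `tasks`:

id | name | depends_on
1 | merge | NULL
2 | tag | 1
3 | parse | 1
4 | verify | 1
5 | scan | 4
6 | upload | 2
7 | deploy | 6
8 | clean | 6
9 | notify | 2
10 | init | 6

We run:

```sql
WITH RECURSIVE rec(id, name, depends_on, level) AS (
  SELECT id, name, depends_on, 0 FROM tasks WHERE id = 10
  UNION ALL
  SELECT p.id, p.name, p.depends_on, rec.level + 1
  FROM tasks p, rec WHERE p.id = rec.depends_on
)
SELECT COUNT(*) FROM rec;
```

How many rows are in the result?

Base: id=10 (init), depends_on=6, level 0.
Iteration 1: join on id=6 -> upload (id 6, depends_on=2, level 1).
Iteration 2: join on id=2 -> tag (id 2, depends_on=1, level 2).
Iteration 3: join on id=1 -> merge (id 1, depends_on=NULL, level 3).
Iteration 4: depends_on is NULL; no match; recursion stops.
Total rows emitted: 4.

4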